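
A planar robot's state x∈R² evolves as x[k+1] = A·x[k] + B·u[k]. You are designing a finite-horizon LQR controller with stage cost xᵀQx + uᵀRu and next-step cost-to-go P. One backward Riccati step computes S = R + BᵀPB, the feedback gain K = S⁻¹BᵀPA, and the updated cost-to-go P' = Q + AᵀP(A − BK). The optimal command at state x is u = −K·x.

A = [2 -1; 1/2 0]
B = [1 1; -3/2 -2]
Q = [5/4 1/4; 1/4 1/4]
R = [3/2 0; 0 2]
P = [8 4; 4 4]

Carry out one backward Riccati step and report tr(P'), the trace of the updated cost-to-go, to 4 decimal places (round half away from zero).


42.6379

BᵀP = [2.0000 -2.0000; 0.0000 -4.0000]
S = R + BᵀPB = [3/2 0; 0 2] + [5.0000 6.0000; 6.0000 8.0000] = [6.5000 6.0000; 6.0000 10.0000]
BᵀPA = [3.0000 -2.0000; -2.0000 0.0000]
K = S⁻¹·BᵀPA = [1.4483 -0.6897; -1.0690 0.4138]
A−BK = [1.6207 -0.7241; 0.5345 -0.2069]
AᵀP(A−BK) = [34.5172 -15.1034; -15.1034 6.6207]
P' = Q + AᵀP(A−BK) = [35.7672 -14.8534; -14.8534 6.8707]
tr(P') = 42.6379


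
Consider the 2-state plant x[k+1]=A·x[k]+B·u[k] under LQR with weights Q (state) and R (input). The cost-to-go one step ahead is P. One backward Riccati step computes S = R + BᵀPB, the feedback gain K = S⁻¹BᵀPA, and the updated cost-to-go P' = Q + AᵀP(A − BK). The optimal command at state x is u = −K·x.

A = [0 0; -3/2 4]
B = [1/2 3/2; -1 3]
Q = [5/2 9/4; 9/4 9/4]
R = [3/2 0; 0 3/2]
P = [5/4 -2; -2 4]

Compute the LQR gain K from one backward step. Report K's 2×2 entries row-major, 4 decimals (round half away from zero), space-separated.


0.3466 -0.9242 -0.4332 1.1552

BᵀP = [2.6250 -5.0000; -4.1250 9.0000]
S = R + BᵀPB = [3/2 0; 0 3/2] + [6.3125 -11.0625; -11.0625 20.8125] = [7.8125 -11.0625; -11.0625 22.3125]
BᵀPA = [7.5000 -20.0000; -13.5000 36.0000]
K = S⁻¹·BᵀPA = [0.3466 -0.9242; -0.4332 1.1552]
A−BK = [0.4765 -1.2708; 0.1462 -0.3899]
AᵀP(A−BK) = [0.5523 -1.4729; -1.4729 3.9278]
P' = Q + AᵀP(A−BK) = [3.0523 0.7771; 0.7771 6.1778]
tr(P') = 9.2301


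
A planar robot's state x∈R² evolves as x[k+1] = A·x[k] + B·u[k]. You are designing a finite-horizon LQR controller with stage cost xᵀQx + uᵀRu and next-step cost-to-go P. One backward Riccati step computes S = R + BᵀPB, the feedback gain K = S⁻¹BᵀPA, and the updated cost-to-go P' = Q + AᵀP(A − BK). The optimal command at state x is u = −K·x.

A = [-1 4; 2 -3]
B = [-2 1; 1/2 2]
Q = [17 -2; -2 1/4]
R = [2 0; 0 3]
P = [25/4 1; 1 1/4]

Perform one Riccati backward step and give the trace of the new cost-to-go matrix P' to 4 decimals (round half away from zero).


23.5830

BᵀP = [-12.0000 -1.8750; 8.2500 1.5000]
S = R + BᵀPB = [2 0; 0 3] + [23.0625 -15.7500; -15.7500 11.2500] = [25.0625 -15.7500; -15.7500 14.2500]
BᵀPA = [8.2500 -42.3750; -5.2500 28.5000]
K = S⁻¹·BᵀPA = [0.3197 -1.4207; -0.0150 0.4297]
A−BK = [-0.3455 0.7288; 1.8702 -3.1491]
AᵀP(A−BK) = [0.5333 -1.5230; -1.5230 5.7997]
P' = Q + AᵀP(A−BK) = [17.5333 -3.5230; -3.5230 6.0497]
tr(P') = 23.5830


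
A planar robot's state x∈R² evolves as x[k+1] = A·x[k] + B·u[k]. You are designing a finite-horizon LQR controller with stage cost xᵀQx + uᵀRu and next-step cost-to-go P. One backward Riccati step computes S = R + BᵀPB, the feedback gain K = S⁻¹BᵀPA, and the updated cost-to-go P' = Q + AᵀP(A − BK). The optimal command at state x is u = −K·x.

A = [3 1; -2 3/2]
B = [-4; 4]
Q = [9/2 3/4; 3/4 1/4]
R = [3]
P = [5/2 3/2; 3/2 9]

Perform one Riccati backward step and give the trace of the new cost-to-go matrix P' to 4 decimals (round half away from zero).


23.1115

BᵀP = [-4.0000 30.0000]
S = R + BᵀPB = [3] + [136.0000] = [139.0000]
BᵀPA = [-72.0000 41.0000]
K = S⁻¹·BᵀPA = [-0.5180 0.2950]
A−BK = [0.9281 2.1799; 0.0719 0.3201]
AᵀP(A−BK) = [3.2050 5.4874; 5.4874 15.1565]
P' = Q + AᵀP(A−BK) = [7.7050 6.2374; 6.2374 15.4065]
tr(P') = 23.1115


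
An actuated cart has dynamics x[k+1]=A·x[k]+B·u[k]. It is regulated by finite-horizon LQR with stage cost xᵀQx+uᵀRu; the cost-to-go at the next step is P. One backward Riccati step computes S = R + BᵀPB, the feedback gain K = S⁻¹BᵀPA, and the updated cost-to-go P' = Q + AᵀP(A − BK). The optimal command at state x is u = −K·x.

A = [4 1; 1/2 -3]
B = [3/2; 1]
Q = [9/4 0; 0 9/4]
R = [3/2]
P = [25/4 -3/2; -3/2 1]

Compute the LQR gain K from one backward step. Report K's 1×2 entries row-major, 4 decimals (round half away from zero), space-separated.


2.5596 0.9637

BᵀP = [7.8750 -1.2500]
S = R + BᵀPB = [3/2] + [10.5625] = [12.0625]
BᵀPA = [30.8750 11.6250]
K = S⁻¹·BᵀPA = [2.5596 0.9637]
A−BK = [0.1606 -0.4456; -2.0596 -3.9637]
AᵀP(A−BK) = [15.2228 10.9948; 10.9948 13.0466]
P' = Q + AᵀP(A−BK) = [17.4728 10.9948; 10.9948 15.2966]
tr(P') = 32.7694


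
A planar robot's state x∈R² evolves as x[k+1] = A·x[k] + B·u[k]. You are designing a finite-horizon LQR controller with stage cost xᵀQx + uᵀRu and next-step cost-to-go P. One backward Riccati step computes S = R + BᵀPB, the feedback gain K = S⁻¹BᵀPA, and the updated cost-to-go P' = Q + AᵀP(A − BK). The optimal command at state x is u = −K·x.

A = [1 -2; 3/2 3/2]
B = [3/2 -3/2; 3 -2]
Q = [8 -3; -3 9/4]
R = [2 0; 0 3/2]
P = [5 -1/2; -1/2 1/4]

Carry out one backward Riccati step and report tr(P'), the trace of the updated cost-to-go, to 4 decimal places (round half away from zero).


BᵀP = [6.0000 0.0000; -6.5000 0.2500]
S = R + BᵀPB = [2 0; 0 3/2] + [9.0000 -9.0000; -9.0000 9.2500] = [11.0000 -9.0000; -9.0000 10.7500]
BᵀPA = [6.0000 -12.0000; -6.1250 13.3750]
K = S⁻¹·BᵀPA = [0.2517 -0.2315; -0.3591 1.0503]
A−BK = [0.0839 -0.0772; 0.0268 4.2953]
AᵀP(A−BK) = [0.3532 -0.8649; -0.8649 6.7357]
P' = Q + AᵀP(A−BK) = [8.3532 -3.8649; -3.8649 8.9857]
tr(P') = 17.3389

17.3389


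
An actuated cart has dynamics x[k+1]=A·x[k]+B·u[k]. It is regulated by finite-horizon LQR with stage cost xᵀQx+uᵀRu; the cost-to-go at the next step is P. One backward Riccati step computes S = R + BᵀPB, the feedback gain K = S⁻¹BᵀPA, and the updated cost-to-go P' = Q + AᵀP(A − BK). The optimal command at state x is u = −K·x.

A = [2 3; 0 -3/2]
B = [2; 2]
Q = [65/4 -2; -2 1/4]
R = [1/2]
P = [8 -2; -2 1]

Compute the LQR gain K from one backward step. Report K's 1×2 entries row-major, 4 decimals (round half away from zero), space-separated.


BᵀP = [12.0000 -2.0000]
S = R + BᵀPB = [1/2] + [20.0000] = [20.5000]
BᵀPA = [24.0000 39.0000]
K = S⁻¹·BᵀPA = [1.1707 1.9024]
A−BK = [-0.3415 -0.8049; -2.3415 -5.3049]
AᵀP(A−BK) = [3.9024 8.3415; 8.3415 18.0549]
P' = Q + AᵀP(A−BK) = [20.1524 6.3415; 6.3415 18.3049]
tr(P') = 38.4573

1.1707 1.9024


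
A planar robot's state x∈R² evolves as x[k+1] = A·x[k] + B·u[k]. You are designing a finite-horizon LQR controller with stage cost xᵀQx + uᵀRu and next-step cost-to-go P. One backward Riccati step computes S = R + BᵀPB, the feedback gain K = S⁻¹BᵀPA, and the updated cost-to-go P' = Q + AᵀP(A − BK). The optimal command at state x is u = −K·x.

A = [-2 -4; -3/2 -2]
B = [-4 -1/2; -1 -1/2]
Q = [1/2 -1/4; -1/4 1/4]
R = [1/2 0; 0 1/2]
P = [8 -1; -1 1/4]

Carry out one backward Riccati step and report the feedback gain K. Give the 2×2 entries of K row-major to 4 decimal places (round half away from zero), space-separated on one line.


BᵀP = [-31.0000 3.7500; -3.5000 0.3750]
S = R + BᵀPB = [1/2 0; 0 1/2] + [120.2500 13.6250; 13.6250 1.5625] = [120.7500 13.6250; 13.6250 2.0625]
BᵀPA = [56.3750 116.5000; 6.4375 13.2500]
K = S⁻¹·BᵀPA = [0.4505 0.9423; 0.1454 0.1991]
A−BK = [-0.1254 -0.1311; -0.9768 -0.9581]
AᵀP(A−BK) = [0.2314 0.3440; 0.3440 0.5796]
P' = Q + AᵀP(A−BK) = [0.7314 0.0940; 0.0940 0.8296]
tr(P') = 1.5610

0.4505 0.9423 0.1454 0.1991


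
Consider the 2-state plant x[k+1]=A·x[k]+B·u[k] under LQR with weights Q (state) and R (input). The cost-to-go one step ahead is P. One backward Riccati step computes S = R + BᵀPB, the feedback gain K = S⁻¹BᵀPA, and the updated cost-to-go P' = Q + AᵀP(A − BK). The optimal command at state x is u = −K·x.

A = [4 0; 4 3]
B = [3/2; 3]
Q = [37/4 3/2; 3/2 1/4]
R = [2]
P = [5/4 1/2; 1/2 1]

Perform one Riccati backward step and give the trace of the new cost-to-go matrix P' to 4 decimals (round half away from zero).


19.2338

BᵀP = [3.3750 3.7500]
S = R + BᵀPB = [2] + [16.3125] = [18.3125]
BᵀPA = [28.5000 11.2500]
K = S⁻¹·BᵀPA = [1.5563 0.6143]
A−BK = [1.6655 -0.9215; -0.6689 1.1570]
AᵀP(A−BK) = [7.6451 0.4915; 0.4915 2.0887]
P' = Q + AᵀP(A−BK) = [16.8951 1.9915; 1.9915 2.3387]
tr(P') = 19.2338


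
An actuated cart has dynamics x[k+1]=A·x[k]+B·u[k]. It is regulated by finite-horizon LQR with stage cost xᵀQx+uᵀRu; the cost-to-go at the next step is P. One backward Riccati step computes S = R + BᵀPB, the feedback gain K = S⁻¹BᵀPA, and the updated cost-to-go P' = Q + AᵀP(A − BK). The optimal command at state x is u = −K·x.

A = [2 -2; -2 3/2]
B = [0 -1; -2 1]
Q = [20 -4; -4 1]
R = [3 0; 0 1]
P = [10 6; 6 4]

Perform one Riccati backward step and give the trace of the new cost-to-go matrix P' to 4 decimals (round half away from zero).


BᵀP = [-12.0000 -8.0000; -4.0000 -2.0000]
S = R + BᵀPB = [3 0; 0 1] + [16.0000 4.0000; 4.0000 2.0000] = [19.0000 4.0000; 4.0000 3.0000]
BᵀPA = [-8.0000 12.0000; -4.0000 5.0000]
K = S⁻¹·BᵀPA = [-0.1951 0.3902; -1.0732 1.1463]
A−BK = [0.9268 -0.8537; -1.3171 1.1341]
AᵀP(A−BK) = [2.1463 -2.2927; -2.2927 2.5854]
P' = Q + AᵀP(A−BK) = [22.1463 -6.2927; -6.2927 3.5854]
tr(P') = 25.7317

25.7317


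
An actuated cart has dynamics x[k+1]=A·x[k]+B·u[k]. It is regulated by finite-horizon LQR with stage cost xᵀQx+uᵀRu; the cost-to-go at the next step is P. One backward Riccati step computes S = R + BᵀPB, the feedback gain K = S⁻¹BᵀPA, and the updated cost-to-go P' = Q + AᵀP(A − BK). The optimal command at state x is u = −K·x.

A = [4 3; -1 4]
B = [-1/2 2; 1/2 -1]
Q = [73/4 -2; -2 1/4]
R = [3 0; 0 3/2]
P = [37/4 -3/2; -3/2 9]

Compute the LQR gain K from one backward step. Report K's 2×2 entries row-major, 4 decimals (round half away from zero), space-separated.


BᵀP = [-5.3750 5.2500; 20.0000 -12.0000]
S = R + BᵀPB = [3 0; 0 3/2] + [5.3125 -16.0000; -16.0000 52.0000] = [8.3125 -16.0000; -16.0000 53.5000]
BᵀPA = [-26.7500 4.8750; 92.0000 12.0000]
K = S⁻¹·BᵀPA = [0.2166 2.3994; 1.7844 0.9419]
A−BK = [0.5395 2.3159; 0.6761 3.7422]
AᵀP(A−BK) = [10.6289 33.0313; 33.0313 168.2504]
P' = Q + AᵀP(A−BK) = [28.8789 31.0313; 31.0313 168.5004]
tr(P') = 197.3793

0.2166 2.3994 1.7844 0.9419


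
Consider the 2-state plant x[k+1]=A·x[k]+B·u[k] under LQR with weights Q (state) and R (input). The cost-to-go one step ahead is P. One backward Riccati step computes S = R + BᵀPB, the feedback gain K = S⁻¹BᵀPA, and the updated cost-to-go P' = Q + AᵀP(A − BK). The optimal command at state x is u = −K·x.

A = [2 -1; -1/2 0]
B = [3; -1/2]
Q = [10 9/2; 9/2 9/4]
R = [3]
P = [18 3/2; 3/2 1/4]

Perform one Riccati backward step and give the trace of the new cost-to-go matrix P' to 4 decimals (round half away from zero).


BᵀP = [53.2500 4.3750]
S = R + BᵀPB = [3] + [157.5625] = [160.5625]
BᵀPA = [104.3125 -53.2500]
K = S⁻¹·BᵀPA = [0.6497 -0.3316]
A−BK = [0.0510 -0.0051; -0.1752 -0.1658]
AᵀP(A−BK) = [1.2939 -0.6551; -0.6551 0.3398]
P' = Q + AᵀP(A−BK) = [11.2939 3.8449; 3.8449 2.5898]
tr(P') = 13.8837

13.8837


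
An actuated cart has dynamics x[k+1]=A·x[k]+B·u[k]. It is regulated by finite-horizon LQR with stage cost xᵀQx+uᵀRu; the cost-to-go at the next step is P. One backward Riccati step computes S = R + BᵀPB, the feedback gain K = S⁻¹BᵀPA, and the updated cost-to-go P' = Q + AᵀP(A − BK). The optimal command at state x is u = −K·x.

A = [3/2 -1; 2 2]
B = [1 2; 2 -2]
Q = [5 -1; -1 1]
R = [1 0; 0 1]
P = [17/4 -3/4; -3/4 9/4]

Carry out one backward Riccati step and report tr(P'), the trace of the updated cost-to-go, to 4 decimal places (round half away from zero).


7.7980

BᵀP = [2.7500 3.7500; 10.0000 -6.0000]
S = R + BᵀPB = [1 0; 0 1] + [10.2500 -2.0000; -2.0000 32.0000] = [11.2500 -2.0000; -2.0000 33.0000]
BᵀPA = [11.6250 4.7500; 3.0000 -22.0000]
K = S⁻¹·BᵀPA = [1.0609 0.3070; 0.1552 -0.6481]
A−BK = [0.1287 -0.0109; 0.1886 0.0899]
AᵀP(A−BK) = [1.2636 0.2502; 0.2502 0.5344]
P' = Q + AᵀP(A−BK) = [6.2636 -0.7498; -0.7498 1.5344]
tr(P') = 7.7980


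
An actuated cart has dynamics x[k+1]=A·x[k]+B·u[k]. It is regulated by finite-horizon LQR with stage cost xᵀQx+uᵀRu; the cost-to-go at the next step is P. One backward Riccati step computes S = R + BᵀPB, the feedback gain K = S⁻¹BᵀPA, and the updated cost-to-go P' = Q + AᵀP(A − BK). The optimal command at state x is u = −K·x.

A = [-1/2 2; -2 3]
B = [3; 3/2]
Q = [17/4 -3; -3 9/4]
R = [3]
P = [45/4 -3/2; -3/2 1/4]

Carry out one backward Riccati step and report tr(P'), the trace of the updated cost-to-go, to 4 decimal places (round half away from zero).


BᵀP = [31.5000 -4.1250]
S = R + BᵀPB = [3] + [88.3125] = [91.3125]
BᵀPA = [-7.5000 50.6250]
K = S⁻¹·BᵀPA = [-0.0821 0.5544]
A−BK = [-0.2536 0.3368; -1.8768 2.1684]
AᵀP(A−BK) = [0.1965 -0.3419; -0.3419 1.1828]
P' = Q + AᵀP(A−BK) = [4.4465 -3.3419; -3.3419 3.4328]
tr(P') = 7.8792

7.8792


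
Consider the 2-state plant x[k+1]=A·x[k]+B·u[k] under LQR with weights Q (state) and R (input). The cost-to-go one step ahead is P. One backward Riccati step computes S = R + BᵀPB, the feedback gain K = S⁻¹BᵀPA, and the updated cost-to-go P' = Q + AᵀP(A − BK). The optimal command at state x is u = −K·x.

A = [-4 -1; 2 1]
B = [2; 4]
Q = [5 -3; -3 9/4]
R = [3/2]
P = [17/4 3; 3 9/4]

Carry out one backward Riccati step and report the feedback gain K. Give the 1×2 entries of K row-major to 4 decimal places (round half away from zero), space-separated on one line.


BᵀP = [20.5000 15.0000]
S = R + BᵀPB = [3/2] + [101.0000] = [102.5000]
BᵀPA = [-52.0000 -5.5000]
K = S⁻¹·BᵀPA = [-0.5073 -0.0537]
A−BK = [-2.9854 -0.8927; 4.0293 1.2146]
AᵀP(A−BK) = [2.6195 0.7098; 0.7098 0.2049]
P' = Q + AᵀP(A−BK) = [7.6195 -2.2902; -2.2902 2.4549]
tr(P') = 10.0744

-0.5073 -0.0537


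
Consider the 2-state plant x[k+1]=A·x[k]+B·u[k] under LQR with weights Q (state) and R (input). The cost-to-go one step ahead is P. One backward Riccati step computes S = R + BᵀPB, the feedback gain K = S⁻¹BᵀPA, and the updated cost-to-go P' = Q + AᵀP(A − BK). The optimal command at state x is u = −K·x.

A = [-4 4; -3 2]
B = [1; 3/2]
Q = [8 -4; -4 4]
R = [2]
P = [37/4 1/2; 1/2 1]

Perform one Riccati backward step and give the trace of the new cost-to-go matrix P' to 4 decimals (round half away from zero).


70.8667

BᵀP = [10.0000 2.0000]
S = R + BᵀPB = [2] + [13.0000] = [15.0000]
BᵀPA = [-46.0000 44.0000]
K = S⁻¹·BᵀPA = [-3.0667 2.9333]
A−BK = [-0.9333 1.0667; 1.6000 -2.4000]
AᵀP(A−BK) = [27.9333 -29.0667; -29.0667 30.9333]
P' = Q + AᵀP(A−BK) = [35.9333 -33.0667; -33.0667 34.9333]
tr(P') = 70.8667


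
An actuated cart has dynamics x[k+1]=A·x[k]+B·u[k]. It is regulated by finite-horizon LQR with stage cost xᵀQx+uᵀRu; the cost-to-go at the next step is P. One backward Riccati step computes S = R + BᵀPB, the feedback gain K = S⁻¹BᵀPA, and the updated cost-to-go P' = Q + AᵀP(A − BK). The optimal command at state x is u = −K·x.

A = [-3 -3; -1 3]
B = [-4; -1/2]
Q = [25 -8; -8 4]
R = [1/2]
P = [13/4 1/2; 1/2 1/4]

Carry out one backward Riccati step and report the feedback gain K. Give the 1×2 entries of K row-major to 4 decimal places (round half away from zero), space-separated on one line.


0.7675 0.6117

BᵀP = [-13.2500 -2.1250]
S = R + BᵀPB = [1/2] + [54.0625] = [54.5625]
BᵀPA = [41.8750 33.3750]
K = S⁻¹·BᵀPA = [0.7675 0.6117]
A−BK = [0.0699 -0.5533; -0.6163 3.3058]
AᵀP(A−BK) = [0.3623 -0.1143; -0.1143 2.0851]
P' = Q + AᵀP(A−BK) = [25.3623 -8.1143; -8.1143 6.0851]
tr(P') = 31.4473


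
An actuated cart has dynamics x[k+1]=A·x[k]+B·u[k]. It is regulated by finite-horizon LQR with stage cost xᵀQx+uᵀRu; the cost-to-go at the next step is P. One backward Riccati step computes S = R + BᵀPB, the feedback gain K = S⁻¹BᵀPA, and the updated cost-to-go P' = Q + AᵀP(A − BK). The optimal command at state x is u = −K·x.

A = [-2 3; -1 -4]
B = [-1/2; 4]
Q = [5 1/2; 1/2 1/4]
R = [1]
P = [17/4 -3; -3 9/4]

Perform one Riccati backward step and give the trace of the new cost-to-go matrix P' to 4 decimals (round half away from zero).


BᵀP = [-14.1250 10.5000]
S = R + BᵀPB = [1] + [49.0625] = [50.0625]
BᵀPA = [17.7500 -84.3750]
K = S⁻¹·BᵀPA = [0.3546 -1.6854]
A−BK = [-1.8227 2.1573; -2.4182 2.7416]
AᵀP(A−BK) = [0.9566 -1.5843; -1.5843 4.0449]
P' = Q + AᵀP(A−BK) = [5.9566 -1.0843; -1.0843 4.2949]
tr(P') = 10.2516

10.2516


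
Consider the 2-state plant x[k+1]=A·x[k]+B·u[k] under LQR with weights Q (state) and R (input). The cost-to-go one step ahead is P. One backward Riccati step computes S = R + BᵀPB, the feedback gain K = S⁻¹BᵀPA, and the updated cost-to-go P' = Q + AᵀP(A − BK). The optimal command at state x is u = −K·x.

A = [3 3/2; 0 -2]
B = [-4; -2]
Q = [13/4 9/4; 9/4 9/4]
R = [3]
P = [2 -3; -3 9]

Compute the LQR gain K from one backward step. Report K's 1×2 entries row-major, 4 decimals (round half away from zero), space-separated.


BᵀP = [-2.0000 -6.0000]
S = R + BᵀPB = [3] + [20.0000] = [23.0000]
BᵀPA = [-6.0000 9.0000]
K = S⁻¹·BᵀPA = [-0.2609 0.3913]
A−BK = [1.9565 3.0652; -0.5217 -1.2174]
AᵀP(A−BK) = [16.4348 29.3478; 29.3478 54.9783]
P' = Q + AᵀP(A−BK) = [19.6848 31.5978; 31.5978 57.2283]
tr(P') = 76.9130

-0.2609 0.3913


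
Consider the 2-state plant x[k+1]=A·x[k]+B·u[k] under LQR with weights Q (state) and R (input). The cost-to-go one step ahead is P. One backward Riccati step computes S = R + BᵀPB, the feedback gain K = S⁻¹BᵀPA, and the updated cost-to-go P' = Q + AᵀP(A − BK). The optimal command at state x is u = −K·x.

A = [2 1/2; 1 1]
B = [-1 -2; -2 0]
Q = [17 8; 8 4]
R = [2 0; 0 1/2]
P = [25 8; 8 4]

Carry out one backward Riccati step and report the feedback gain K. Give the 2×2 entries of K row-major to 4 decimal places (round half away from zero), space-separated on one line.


BᵀP = [-41.0000 -16.0000; -50.0000 -16.0000]
S = R + BᵀPB = [2 0; 0 1/2] + [73.0000 82.0000; 82.0000 100.0000] = [75.0000 82.0000; 82.0000 100.5000]
BᵀPA = [-98.0000 -36.5000; -116.0000 -41.0000]
K = S⁻¹·BᵀPA = [-0.4143 -0.3765; -0.8162 -0.1008]
A−BK = [-0.0467 -0.0781; 0.1715 0.2471]
AᵀP(A−BK) = [0.7203 0.4143; 0.4143 0.3765]
P' = Q + AᵀP(A−BK) = [17.7203 8.4143; 8.4143 4.3765]
tr(P') = 22.0968

-0.4143 -0.3765 -0.8162 -0.1008


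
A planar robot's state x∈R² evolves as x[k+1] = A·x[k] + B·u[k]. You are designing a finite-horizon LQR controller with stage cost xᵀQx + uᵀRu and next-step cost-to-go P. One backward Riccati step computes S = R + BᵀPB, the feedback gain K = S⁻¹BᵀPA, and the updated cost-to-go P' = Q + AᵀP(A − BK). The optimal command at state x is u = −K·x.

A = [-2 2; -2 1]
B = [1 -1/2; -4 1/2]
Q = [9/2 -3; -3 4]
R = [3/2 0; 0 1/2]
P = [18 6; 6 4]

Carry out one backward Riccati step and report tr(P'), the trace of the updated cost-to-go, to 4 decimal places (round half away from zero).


BᵀP = [-6.0000 -10.0000; -6.0000 -1.0000]
S = R + BᵀPB = [3/2 0; 0 1/2] + [34.0000 -2.0000; -2.0000 2.5000] = [35.5000 -2.0000; -2.0000 3.0000]
BᵀPA = [32.0000 -22.0000; 14.0000 -13.0000]
K = S⁻¹·BᵀPA = [1.2098 -0.8976; 5.4732 -4.9317]
A−BK = [-0.4732 0.4317; 0.1024 -0.1244]
AᵀP(A−BK) = [20.6634 -18.2341; -18.2341 16.1415]
P' = Q + AᵀP(A−BK) = [25.1634 -21.2341; -21.2341 20.1415]
tr(P') = 45.3049

45.3049


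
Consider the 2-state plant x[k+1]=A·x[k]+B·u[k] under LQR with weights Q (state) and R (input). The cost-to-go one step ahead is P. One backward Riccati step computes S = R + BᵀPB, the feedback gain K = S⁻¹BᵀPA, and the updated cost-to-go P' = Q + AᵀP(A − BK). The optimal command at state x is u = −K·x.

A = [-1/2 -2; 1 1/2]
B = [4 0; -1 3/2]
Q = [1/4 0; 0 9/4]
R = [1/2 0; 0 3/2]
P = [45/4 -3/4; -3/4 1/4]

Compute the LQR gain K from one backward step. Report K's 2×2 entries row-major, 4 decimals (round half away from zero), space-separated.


-0.1364 -0.4986 0.1320 0.0034

BᵀP = [45.7500 -3.2500; -1.1250 0.3750]
S = R + BᵀPB = [1/2 0; 0 3/2] + [186.2500 -4.8750; -4.8750 0.5625] = [186.7500 -4.8750; -4.8750 2.0625]
BᵀPA = [-26.1250 -93.1250; 0.9375 2.4375]
K = S⁻¹·BᵀPA = [-0.1364 -0.4986; 0.1320 0.0034]
A−BK = [0.0458 -0.0057; 0.6655 -0.0036]
AᵀP(A−BK) = [0.1241 0.0341; 0.0341 0.1246]
P' = Q + AᵀP(A−BK) = [0.3741 0.0341; 0.0341 2.3746]
tr(P') = 2.7487


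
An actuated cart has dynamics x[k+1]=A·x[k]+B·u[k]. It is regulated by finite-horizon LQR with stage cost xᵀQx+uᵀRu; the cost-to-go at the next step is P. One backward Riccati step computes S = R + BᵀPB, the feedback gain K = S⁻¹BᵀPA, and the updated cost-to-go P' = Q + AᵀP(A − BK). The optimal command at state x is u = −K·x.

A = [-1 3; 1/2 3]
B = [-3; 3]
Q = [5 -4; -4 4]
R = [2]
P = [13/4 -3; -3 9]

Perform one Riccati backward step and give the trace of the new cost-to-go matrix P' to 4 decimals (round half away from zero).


49.5177

BᵀP = [-18.7500 36.0000]
S = R + BᵀPB = [2] + [164.2500] = [166.2500]
BᵀPA = [36.7500 51.7500]
K = S⁻¹·BᵀPA = [0.2211 0.3113]
A−BK = [-0.3368 3.9338; -0.1632 2.0662]
AᵀP(A−BK) = [0.3763 -3.1895; -3.1895 40.1414]
P' = Q + AᵀP(A−BK) = [5.3763 -7.1895; -7.1895 44.1414]
tr(P') = 49.5177


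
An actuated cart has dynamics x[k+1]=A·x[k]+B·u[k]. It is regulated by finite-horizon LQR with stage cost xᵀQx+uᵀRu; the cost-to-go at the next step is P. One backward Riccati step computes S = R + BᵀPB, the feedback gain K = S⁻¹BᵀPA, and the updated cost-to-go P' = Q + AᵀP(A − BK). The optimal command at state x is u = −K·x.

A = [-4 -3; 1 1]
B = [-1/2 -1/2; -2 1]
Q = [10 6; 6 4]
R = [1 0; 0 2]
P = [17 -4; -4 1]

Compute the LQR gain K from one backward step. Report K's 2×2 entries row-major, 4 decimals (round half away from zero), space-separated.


BᵀP = [-0.5000 0.0000; -12.5000 3.0000]
S = R + BᵀPB = [1 0; 0 2] + [0.2500 0.2500; 0.2500 9.2500] = [1.2500 0.2500; 0.2500 11.2500]
BᵀPA = [2.0000 1.5000; 53.0000 40.5000]
K = S⁻¹·BᵀPA = [0.6607 0.4821; 4.6964 3.5893]
A−BK = [-1.3214 -0.9643; -2.3750 -1.6250]
AᵀP(A−BK) = [54.7679 41.8036; 41.8036 31.9107]
P' = Q + AᵀP(A−BK) = [64.7679 47.8036; 47.8036 35.9107]
tr(P') = 100.6786

0.6607 0.4821 4.6964 3.5893


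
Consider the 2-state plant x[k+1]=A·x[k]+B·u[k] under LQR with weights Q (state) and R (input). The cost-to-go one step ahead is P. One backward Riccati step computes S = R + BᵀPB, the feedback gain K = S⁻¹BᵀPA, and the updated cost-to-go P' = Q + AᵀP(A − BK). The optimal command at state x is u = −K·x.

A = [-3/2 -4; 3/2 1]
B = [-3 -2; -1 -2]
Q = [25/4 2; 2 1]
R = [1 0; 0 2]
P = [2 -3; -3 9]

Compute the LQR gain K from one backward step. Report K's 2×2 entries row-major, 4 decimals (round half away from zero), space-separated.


1.2228 2.0870 -1.2880 -1.4783

BᵀP = [-3.0000 0.0000; 2.0000 -12.0000]
S = R + BᵀPB = [1 0; 0 2] + [9.0000 6.0000; 6.0000 20.0000] = [10.0000 6.0000; 6.0000 22.0000]
BᵀPA = [4.5000 12.0000; -21.0000 -20.0000]
K = S⁻¹·BᵀPA = [1.2228 2.0870; -1.2880 -1.4783]
A−BK = [-0.4076 -0.6957; 0.1467 0.1304]
AᵀP(A−BK) = [5.6984 7.5652; 7.5652 10.3913]
P' = Q + AᵀP(A−BK) = [11.9484 9.5652; 9.5652 11.3913]
tr(P') = 23.3397


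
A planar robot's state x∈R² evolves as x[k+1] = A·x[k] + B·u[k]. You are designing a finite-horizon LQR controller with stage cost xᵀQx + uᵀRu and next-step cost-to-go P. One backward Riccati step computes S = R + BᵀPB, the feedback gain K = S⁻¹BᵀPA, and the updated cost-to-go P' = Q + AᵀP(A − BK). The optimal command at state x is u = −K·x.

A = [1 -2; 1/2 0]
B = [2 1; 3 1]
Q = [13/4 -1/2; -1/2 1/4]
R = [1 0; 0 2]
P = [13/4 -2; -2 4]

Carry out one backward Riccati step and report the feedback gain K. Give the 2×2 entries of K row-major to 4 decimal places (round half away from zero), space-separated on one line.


BᵀP = [0.5000 8.0000; 1.2500 2.0000]
S = R + BᵀPB = [1 0; 0 2] + [25.0000 8.5000; 8.5000 3.2500] = [26.0000 8.5000; 8.5000 5.2500]
BᵀPA = [4.5000 -1.0000; 2.2500 -2.5000]
K = S⁻¹·BᵀPA = [0.0700 0.2490; 0.3152 -0.8794]
A−BK = [0.5447 -1.6187; -0.0253 0.1323]
AᵀP(A−BK) = [1.2257 -3.6420; -3.6420 11.0506]
P' = Q + AᵀP(A−BK) = [4.4757 -4.1420; -4.1420 11.3006]
tr(P') = 15.7763

0.0700 0.2490 0.3152 -0.8794


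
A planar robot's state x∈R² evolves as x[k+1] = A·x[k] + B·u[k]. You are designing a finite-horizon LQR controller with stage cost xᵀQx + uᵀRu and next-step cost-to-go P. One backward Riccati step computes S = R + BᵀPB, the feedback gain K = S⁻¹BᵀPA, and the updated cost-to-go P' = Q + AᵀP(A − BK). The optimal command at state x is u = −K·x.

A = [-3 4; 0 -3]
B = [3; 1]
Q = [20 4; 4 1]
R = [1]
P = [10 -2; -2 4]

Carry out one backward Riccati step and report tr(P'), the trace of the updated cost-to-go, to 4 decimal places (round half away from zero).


BᵀP = [28.0000 -2.0000]
S = R + BᵀPB = [1] + [82.0000] = [83.0000]
BᵀPA = [-84.0000 118.0000]
K = S⁻¹·BᵀPA = [-1.0120 1.4217]
A−BK = [0.0361 -0.2651; 1.0120 -4.4217]
AᵀP(A−BK) = [4.9880 -18.5783; -18.5783 76.2410]
P' = Q + AᵀP(A−BK) = [24.9880 -14.5783; -14.5783 77.2410]
tr(P') = 102.2289

102.2289


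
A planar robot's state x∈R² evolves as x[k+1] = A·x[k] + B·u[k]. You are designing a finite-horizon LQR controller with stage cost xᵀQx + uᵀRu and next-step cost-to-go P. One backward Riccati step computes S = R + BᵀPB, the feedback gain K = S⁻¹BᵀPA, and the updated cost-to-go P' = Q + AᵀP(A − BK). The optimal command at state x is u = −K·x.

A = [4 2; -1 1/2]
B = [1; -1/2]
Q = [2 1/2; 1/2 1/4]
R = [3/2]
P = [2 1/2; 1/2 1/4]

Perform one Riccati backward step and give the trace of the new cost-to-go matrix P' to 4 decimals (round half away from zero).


BᵀP = [1.7500 0.3750]
S = R + BᵀPB = [3/2] + [1.5625] = [3.0625]
BᵀPA = [6.6250 3.6875]
K = S⁻¹·BᵀPA = [2.1633 1.2041]
A−BK = [1.8367 0.7959; 0.0816 1.1020]
AᵀP(A−BK) = [13.9184 7.8980; 7.8980 4.6224]
P' = Q + AᵀP(A−BK) = [15.9184 8.3980; 8.3980 4.8724]
tr(P') = 20.7908

20.7908


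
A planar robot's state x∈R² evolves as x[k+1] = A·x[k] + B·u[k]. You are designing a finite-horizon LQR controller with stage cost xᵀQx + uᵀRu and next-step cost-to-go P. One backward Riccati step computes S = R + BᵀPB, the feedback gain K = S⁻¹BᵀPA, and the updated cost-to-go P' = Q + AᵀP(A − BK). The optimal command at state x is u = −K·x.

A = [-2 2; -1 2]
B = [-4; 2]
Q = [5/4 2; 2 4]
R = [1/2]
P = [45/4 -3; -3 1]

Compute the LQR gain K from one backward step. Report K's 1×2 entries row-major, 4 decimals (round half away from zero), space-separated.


BᵀP = [-51.0000 14.0000]
S = R + BᵀPB = [1/2] + [232.0000] = [232.5000]
BᵀPA = [88.0000 -74.0000]
K = S⁻¹·BᵀPA = [0.3785 -0.3183]
A−BK = [-0.4860 0.7269; -1.7570 2.6366]
AᵀP(A−BK) = [0.6925 -0.9914; -0.9914 1.4473]
P' = Q + AᵀP(A−BK) = [1.9425 1.0086; 1.0086 5.4473]
tr(P') = 7.3898

0.3785 -0.3183


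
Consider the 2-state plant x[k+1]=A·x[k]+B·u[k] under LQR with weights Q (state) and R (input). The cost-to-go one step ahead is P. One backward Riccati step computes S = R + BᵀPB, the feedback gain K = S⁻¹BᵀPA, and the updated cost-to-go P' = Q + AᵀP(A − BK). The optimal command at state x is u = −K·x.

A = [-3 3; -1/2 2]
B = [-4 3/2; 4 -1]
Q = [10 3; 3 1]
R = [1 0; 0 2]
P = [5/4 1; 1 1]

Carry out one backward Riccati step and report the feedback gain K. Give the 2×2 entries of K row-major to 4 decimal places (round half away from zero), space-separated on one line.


BᵀP = [-1.0000 0.0000; 0.8750 0.5000]
S = R + BᵀPB = [1 0; 0 2] + [4.0000 -1.5000; -1.5000 0.8125] = [5.0000 -1.5000; -1.5000 2.8125]
BᵀPA = [3.0000 -3.0000; -2.8750 3.6250]
K = S⁻¹·BᵀPA = [0.3492 -0.2540; -0.8360 1.1534]
A−BK = [-0.3492 0.2540; -2.7328 4.1693]
AᵀP(A−BK) = [11.0489 -15.6720; -15.6720 22.3069]
P' = Q + AᵀP(A−BK) = [21.0489 -12.6720; -12.6720 23.3069]
tr(P') = 44.3558

0.3492 -0.2540 -0.8360 1.1534


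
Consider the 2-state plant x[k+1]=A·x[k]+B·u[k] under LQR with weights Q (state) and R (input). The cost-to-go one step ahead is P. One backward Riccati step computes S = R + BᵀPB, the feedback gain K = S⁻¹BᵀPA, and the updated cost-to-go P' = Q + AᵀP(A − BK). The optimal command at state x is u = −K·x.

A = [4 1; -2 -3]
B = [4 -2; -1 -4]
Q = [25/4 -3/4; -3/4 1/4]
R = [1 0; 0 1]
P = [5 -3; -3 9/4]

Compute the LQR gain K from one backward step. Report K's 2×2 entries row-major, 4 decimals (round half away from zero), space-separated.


BᵀP = [23.0000 -14.2500; 2.0000 -3.0000]
S = R + BᵀPB = [1 0; 0 1] + [106.2500 11.0000; 11.0000 8.0000] = [107.2500 11.0000; 11.0000 9.0000]
BᵀPA = [120.5000 65.7500; 14.0000 11.0000]
K = S⁻¹·BᵀPA = [1.1022 0.5576; 0.2085 0.5407]
A−BK = [0.0083 -0.1489; -0.0640 -0.2795]
AᵀP(A−BK) = [1.2710 0.7397; 0.7397 0.6402]
P' = Q + AᵀP(A−BK) = [7.5210 -0.0103; -0.0103 0.8902]
tr(P') = 8.4112

1.1022 0.5576 0.2085 0.5407


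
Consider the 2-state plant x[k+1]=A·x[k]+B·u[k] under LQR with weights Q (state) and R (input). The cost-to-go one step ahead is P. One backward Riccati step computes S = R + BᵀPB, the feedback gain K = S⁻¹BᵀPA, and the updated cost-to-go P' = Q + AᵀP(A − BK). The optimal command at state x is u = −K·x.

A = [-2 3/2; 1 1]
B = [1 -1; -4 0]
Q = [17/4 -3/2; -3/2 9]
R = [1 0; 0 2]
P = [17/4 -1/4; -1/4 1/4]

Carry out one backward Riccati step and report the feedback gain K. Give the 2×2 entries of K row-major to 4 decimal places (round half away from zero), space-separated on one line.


-0.6433 0.2164 0.8596 -0.7982

BᵀP = [5.2500 -1.2500; -4.2500 0.2500]
S = R + BᵀPB = [1 0; 0 2] + [10.2500 -5.2500; -5.2500 4.2500] = [11.2500 -5.2500; -5.2500 6.2500]
BᵀPA = [-11.7500 6.6250; 8.7500 -6.1250]
K = S⁻¹·BᵀPA = [-0.6433 0.2164; 0.8596 -0.7982]
A−BK = [-0.4971 0.4854; -1.5731 1.8655]
AᵀP(A−BK) = [3.1696 -2.8480; -2.8480 2.7398]
P' = Q + AᵀP(A−BK) = [7.4196 -4.3480; -4.3480 11.7398]
tr(P') = 19.1594


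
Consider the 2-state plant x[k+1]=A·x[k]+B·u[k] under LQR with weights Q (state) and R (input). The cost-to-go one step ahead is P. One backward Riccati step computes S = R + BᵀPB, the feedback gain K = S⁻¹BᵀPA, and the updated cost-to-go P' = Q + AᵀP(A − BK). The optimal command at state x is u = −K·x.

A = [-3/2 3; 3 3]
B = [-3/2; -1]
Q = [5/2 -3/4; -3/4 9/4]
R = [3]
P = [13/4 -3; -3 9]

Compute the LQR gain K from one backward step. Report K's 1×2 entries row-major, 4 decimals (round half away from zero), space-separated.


BᵀP = [-1.8750 -4.5000]
S = R + BᵀPB = [3] + [7.3125] = [10.3125]
BᵀPA = [-10.6875 -19.1250]
K = S⁻¹·BᵀPA = [-1.0364 -1.8545]
A−BK = [-3.0545 0.2182; 1.9636 1.1455]
AᵀP(A−BK) = [104.2364 33.0545; 33.0545 20.7818]
P' = Q + AᵀP(A−BK) = [106.7364 32.3045; 32.3045 23.0318]
tr(P') = 129.7682

-1.0364 -1.8545


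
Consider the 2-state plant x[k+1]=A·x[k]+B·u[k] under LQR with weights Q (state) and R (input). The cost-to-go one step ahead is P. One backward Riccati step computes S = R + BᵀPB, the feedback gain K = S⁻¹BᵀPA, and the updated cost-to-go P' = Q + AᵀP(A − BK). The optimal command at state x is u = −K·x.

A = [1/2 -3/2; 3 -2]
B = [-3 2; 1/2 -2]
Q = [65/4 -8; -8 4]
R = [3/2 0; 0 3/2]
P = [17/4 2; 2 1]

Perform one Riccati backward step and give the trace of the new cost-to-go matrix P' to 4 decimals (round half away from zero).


BᵀP = [-11.7500 -5.5000; 4.5000 2.0000]
S = R + BᵀPB = [3/2 0; 0 3/2] + [32.5000 -12.5000; -12.5000 5.0000] = [34.0000 -12.5000; -12.5000 6.5000]
BᵀPA = [-22.3750 28.6250; 8.2500 -10.7500]
K = S⁻¹·BᵀPA = [-0.6535 0.7983; 0.0125 -0.1187]
A−BK = [-1.4855 1.1322; 3.3518 -2.6366]
AᵀP(A−BK) = [1.3375 -1.3469; -1.3469 1.4359]
P' = Q + AᵀP(A−BK) = [17.5875 -9.3469; -9.3469 5.4359]
tr(P') = 23.0234

23.0234


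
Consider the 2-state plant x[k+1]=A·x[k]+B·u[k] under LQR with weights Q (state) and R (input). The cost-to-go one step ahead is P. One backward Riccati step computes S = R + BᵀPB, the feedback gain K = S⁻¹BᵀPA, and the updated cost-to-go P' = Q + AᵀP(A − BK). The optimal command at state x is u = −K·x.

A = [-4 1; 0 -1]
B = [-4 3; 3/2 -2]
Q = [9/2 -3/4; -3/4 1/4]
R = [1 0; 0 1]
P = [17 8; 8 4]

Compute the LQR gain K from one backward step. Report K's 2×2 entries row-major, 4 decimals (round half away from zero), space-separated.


BᵀP = [-56.0000 -26.0000; 35.0000 16.0000]
S = R + BᵀPB = [1 0; 0 1] + [185.0000 -116.0000; -116.0000 73.0000] = [186.0000 -116.0000; -116.0000 74.0000]
BᵀPA = [224.0000 -30.0000; -140.0000 19.0000]
K = S⁻¹·BᵀPA = [1.0909 -0.0519; -0.1818 0.1753]
A−BK = [0.9091 0.2662; -2.0000 -0.5714]
AᵀP(A−BK) = [2.1818 0.1818; 0.1818 0.1104]
P' = Q + AᵀP(A−BK) = [6.6818 -0.5682; -0.5682 0.3604]
tr(P') = 7.0422

1.0909 -0.0519 -0.1818 0.1753


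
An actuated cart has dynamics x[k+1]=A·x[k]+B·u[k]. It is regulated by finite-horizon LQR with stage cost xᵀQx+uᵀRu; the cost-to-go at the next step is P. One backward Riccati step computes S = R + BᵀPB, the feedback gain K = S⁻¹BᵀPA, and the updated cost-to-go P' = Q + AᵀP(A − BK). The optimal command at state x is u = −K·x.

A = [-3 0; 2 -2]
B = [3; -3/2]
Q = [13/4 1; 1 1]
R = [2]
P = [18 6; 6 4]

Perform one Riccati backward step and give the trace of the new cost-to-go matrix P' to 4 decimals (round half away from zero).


17.8718

BᵀP = [45.0000 12.0000]
S = R + BᵀPB = [2] + [117.0000] = [119.0000]
BᵀPA = [-111.0000 -24.0000]
K = S⁻¹·BᵀPA = [-0.9328 -0.2017]
A−BK = [-0.2017 0.6050; 0.6008 -2.3025]
AᵀP(A−BK) = [2.4622 -2.3866; -2.3866 11.1597]
P' = Q + AᵀP(A−BK) = [5.7122 -1.3866; -1.3866 12.1597]
tr(P') = 17.8718


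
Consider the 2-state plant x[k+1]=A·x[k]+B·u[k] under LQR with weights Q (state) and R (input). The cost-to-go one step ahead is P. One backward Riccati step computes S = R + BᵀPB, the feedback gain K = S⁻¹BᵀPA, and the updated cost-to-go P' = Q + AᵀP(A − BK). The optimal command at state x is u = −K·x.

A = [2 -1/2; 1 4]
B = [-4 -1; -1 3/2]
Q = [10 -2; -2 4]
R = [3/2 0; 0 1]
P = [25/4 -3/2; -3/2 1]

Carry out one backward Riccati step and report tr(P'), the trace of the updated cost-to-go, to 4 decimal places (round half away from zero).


18.3455

BᵀP = [-23.5000 5.0000; -8.5000 3.0000]
S = R + BᵀPB = [3/2 0; 0 1] + [89.0000 31.0000; 31.0000 13.0000] = [90.5000 31.0000; 31.0000 14.0000]
BᵀPA = [-42.0000 31.7500; -14.0000 16.2500]
K = S⁻¹·BᵀPA = [-0.5033 -0.1936; 0.1144 1.5895]
A−BK = [0.1013 0.3150; 0.3252 1.4222]
AᵀP(A−BK) = [0.4641 0.6201; 0.6201 3.8814]
P' = Q + AᵀP(A−BK) = [10.4641 -1.3799; -1.3799 7.8814]
tr(P') = 18.3455


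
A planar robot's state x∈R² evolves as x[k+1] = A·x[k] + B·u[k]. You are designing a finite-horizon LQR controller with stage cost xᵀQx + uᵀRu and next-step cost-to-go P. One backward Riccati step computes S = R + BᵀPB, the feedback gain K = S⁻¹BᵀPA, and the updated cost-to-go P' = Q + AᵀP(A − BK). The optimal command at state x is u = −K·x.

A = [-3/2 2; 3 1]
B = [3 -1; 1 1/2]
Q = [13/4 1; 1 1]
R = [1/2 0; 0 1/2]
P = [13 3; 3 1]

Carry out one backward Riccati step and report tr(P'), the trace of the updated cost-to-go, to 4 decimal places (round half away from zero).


6.8898

BᵀP = [42.0000 10.0000; -11.5000 -2.5000]
S = R + BᵀPB = [1/2 0; 0 1/2] + [136.0000 -37.0000; -37.0000 10.2500] = [136.5000 -37.0000; -37.0000 10.7500]
BᵀPA = [-33.0000 94.0000; 9.7500 -25.5000]
K = S⁻¹·BᵀPA = [0.0610 0.6811; 1.1169 -0.0280]
A−BK = [-0.5661 -0.0712; 2.3806 0.3329]
AᵀP(A−BK) = [2.3729 0.2478; 0.2478 0.2668]
P' = Q + AᵀP(A−BK) = [5.6229 1.2478; 1.2478 1.2668]
tr(P') = 6.8898


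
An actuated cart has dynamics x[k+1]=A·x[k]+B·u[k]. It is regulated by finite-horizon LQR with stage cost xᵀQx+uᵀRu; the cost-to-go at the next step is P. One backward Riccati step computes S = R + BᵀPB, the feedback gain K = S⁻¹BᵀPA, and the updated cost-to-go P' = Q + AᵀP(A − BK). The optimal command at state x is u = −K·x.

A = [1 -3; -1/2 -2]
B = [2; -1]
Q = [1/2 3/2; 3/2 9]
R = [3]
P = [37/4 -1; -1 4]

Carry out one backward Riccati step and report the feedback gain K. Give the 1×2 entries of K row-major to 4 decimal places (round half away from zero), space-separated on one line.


0.4688 -0.9688

BᵀP = [19.5000 -6.0000]
S = R + BᵀPB = [3] + [45.0000] = [48.0000]
BᵀPA = [22.5000 -46.5000]
K = S⁻¹·BᵀPA = [0.4688 -0.9688]
A−BK = [0.0625 -1.0625; -0.0313 -2.9688]
AᵀP(A−BK) = [0.7031 -1.4531; -1.4531 42.2031]
P' = Q + AᵀP(A−BK) = [1.2031 0.0469; 0.0469 51.2031]
tr(P') = 52.4063


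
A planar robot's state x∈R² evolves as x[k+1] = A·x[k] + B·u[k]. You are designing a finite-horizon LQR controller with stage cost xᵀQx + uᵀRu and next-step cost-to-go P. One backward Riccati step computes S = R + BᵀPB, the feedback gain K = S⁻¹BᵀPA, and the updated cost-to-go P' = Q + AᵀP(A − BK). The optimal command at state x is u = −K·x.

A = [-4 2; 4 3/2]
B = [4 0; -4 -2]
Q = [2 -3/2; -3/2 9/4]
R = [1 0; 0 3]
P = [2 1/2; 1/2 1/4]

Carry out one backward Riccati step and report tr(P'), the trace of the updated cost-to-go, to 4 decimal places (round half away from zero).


BᵀP = [6.0000 1.0000; -1.0000 -0.5000]
S = R + BᵀPB = [1 0; 0 3] + [20.0000 -2.0000; -2.0000 1.0000] = [21.0000 -2.0000; -2.0000 4.0000]
BᵀPA = [-20.0000 13.5000; 2.0000 -2.7500]
K = S⁻¹·BᵀPA = [-0.9500 0.6063; 0.0250 -0.3844]
A−BK = [-0.2000 -0.4250; 0.2500 3.1563]
AᵀP(A−BK) = [0.9500 -0.6063; -0.6063 2.3211]
P' = Q + AᵀP(A−BK) = [2.9500 -2.1063; -2.1063 4.5711]
tr(P') = 7.5211

7.5211


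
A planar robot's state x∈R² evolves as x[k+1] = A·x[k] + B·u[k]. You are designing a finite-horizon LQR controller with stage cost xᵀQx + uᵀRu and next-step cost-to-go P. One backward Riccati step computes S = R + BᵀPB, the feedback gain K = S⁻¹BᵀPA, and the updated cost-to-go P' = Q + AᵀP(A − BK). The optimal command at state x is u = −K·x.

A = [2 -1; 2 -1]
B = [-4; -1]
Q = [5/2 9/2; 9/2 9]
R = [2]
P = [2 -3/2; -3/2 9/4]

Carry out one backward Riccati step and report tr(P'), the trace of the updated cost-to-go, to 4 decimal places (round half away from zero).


BᵀP = [-6.5000 3.7500]
S = R + BᵀPB = [2] + [22.2500] = [24.2500]
BᵀPA = [-5.5000 2.7500]
K = S⁻¹·BᵀPA = [-0.2268 0.1134]
A−BK = [1.0928 -0.5464; 1.7732 -0.8866]
AᵀP(A−BK) = [3.7526 -1.8763; -1.8763 0.9381]
P' = Q + AᵀP(A−BK) = [6.2526 2.6237; 2.6237 9.9381]
tr(P') = 16.1907

16.1907


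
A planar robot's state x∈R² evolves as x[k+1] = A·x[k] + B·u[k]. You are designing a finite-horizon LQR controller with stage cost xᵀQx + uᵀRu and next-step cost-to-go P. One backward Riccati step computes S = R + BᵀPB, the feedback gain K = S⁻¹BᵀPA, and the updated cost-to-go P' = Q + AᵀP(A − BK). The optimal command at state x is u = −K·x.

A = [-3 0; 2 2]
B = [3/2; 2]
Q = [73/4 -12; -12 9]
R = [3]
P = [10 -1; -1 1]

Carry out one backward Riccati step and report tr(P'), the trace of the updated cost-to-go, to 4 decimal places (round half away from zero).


BᵀP = [13.0000 0.5000]
S = R + BᵀPB = [3] + [20.5000] = [23.5000]
BᵀPA = [-38.0000 1.0000]
K = S⁻¹·BᵀPA = [-1.6170 0.0426]
A−BK = [-0.5745 -0.0638; 5.2340 1.9149]
AᵀP(A−BK) = [44.5532 11.6170; 11.6170 3.9574]
P' = Q + AᵀP(A−BK) = [62.8032 -0.3830; -0.3830 12.9574]
tr(P') = 75.7606

75.7606


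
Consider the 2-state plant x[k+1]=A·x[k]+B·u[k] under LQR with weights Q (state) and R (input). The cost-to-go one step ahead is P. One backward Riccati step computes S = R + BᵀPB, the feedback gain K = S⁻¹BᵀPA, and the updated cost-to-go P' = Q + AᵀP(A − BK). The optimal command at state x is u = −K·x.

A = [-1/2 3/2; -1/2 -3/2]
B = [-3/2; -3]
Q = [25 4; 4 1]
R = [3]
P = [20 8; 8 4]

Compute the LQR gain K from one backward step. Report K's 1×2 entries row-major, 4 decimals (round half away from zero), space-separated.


BᵀP = [-54.0000 -24.0000]
S = R + BᵀPB = [3] + [153.0000] = [156.0000]
BᵀPA = [39.0000 -45.0000]
K = S⁻¹·BᵀPA = [0.2500 -0.2885]
A−BK = [-0.1250 1.0673; 0.2500 -2.3654]
AᵀP(A−BK) = [0.2500 -0.7500; -0.7500 5.0192]
P' = Q + AᵀP(A−BK) = [25.2500 3.2500; 3.2500 6.0192]
tr(P') = 31.2692

0.2500 -0.2885
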